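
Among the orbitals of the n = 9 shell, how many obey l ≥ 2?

For n = 9, l ranges over 0 … 8.
Orbitals with l ≥ 2, by l: l=2 → 5; l=3 → 7; l=4 → 9; l=5 → 11; l=6 → 13; l=7 → 15; l=8 → 17.
Total orbitals: 5 + 7 + 9 + 11 + 13 + 15 + 17 = 77.

77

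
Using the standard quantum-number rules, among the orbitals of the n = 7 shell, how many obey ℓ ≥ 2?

45

Orbitals with ℓ ≥ 2, by ℓ: ℓ=2 → 5; ℓ=3 → 7; ℓ=4 → 9; ℓ=5 → 11; ℓ=6 → 13.
Total orbitals: 5 + 7 + 9 + 11 + 13 = 45.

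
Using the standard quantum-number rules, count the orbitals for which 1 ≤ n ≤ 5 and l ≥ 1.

50

Count contributing orbitals for each principal shell:
n=2 → 3; n=3 → 8; n=4 → 15; n=5 → 24.
Total orbitals: 3 + 8 + 15 + 24 = 50.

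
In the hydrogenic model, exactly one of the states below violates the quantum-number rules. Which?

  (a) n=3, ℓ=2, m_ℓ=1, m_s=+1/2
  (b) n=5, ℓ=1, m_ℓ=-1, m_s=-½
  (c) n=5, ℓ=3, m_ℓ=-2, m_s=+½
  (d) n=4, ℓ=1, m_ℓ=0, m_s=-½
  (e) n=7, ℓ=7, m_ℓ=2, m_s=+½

(e)

(e) has ℓ = 7 ≥ n = 7, violating 0 ≤ ℓ ≤ n−1.
The remaining sets (a), (b), (c), (d) satisfy all four rules.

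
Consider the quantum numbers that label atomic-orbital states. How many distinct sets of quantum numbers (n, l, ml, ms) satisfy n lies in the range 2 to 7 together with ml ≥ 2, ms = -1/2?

Go shell by shell, enumerating (l, ml) with ml ≥ 2:
n=3 → 1; n=4 → 3; n=5 → 6; n=6 → 10; n=7 → 15.
Orbitals: 1 + 3 + 6 + 10 + 15 = 35. With ms fixed to -1/2 there is one state per orbital, so 35 states.

35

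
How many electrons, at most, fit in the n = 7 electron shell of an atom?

A shell holds 2n² electrons: 2 × 7² = 2 × 49 = 98.

98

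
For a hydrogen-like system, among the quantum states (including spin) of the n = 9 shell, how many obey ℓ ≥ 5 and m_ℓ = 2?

8

Go through ℓ = 0, …, 8 (the values permitted for n = 9).
Per ℓ-value: ℓ=5 → 1; ℓ=6 → 1; ℓ=7 → 1; ℓ=8 → 1.
Orbitals: 1 + 1 + 1 + 1 = 4. Each orbital carries two spin states, so 4 × 2 = 8 states.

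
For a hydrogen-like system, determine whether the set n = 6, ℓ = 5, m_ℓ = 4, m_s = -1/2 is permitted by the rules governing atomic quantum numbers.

n = 6 is a positive integer. ℓ = 5 satisfies 0 ≤ ℓ ≤ n−1 = 5. m_ℓ = 4 lies in the range −ℓ … +ℓ (here −5 … 5). m_s = -1/2 is one of ±1/2.
All four constraints are satisfied.

Yes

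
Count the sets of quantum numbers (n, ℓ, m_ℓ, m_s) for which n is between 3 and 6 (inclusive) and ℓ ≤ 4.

150

Count contributing orbitals for each principal shell:
n=3 → 9; n=4 → 16; n=5 → 25; n=6 → 25.
Orbitals: 9 + 16 + 25 + 25 = 75. Including both spin states (m_s = ±1/2) gives 2 × 75 = 150 states.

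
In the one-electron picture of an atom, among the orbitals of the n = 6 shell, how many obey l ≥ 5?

Go through l = 0, …, 5 (the values permitted for n = 6).
Orbitals with l ≥ 5, by l: l=5 → 11.
Total orbitals: 11.

11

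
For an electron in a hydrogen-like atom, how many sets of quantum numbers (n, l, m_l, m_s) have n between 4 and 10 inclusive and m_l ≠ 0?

644

Go shell by shell, enumerating (l, m_l) with m_l ≠ 0:
n=4 → 12; n=5 → 20; n=6 → 30; n=7 → 42; n=8 → 56; n=9 → 72; n=10 → 90.
Orbitals: 12 + 20 + 30 + 42 + 56 + 72 + 90 = 322. Including both spin states (m_s = ±1/2) gives 2 × 322 = 644 states.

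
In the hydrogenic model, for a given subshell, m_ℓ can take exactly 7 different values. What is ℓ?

ℓ = 3 (f)

m_ℓ ranges over 2ℓ+1 integers, so 2ℓ+1 = 7 ⇒ ℓ = 3.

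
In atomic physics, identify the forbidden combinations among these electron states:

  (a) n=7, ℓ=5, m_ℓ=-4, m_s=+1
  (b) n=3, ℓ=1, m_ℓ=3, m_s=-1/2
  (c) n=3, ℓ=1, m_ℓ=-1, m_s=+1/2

(a) and (b)

(a) has m_s = +1, but an electron's spin must be ±1/2.
(b) has |m_ℓ| = 3 > ℓ = 1, violating −ℓ ≤ m_ℓ ≤ ℓ.
The remaining set (c) satisfies all four rules.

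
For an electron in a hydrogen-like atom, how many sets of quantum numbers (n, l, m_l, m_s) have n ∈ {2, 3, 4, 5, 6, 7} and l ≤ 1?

Go shell by shell, enumerating (l, m_l) with l ≤ 1:
n=2 → 4; n=3 → 4; n=4 → 4; n=5 → 4; n=6 → 4; n=7 → 4.
Orbitals: 4 + 4 + 4 + 4 + 4 + 4 = 24. Including both spin states (m_s = ±1/2) gives 2 × 24 = 48 states.

48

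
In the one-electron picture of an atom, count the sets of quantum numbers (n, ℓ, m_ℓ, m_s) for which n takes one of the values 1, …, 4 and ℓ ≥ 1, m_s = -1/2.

Go shell by shell, enumerating (ℓ, m_ℓ) with ℓ ≥ 1:
n=2 → 3; n=3 → 8; n=4 → 15.
Orbitals: 3 + 8 + 15 = 26. With m_s fixed to -1/2 there is one state per orbital, so 26 states.

26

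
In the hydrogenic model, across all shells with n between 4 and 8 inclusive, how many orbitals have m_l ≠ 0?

Treat each shell separately and count matching orbitals:
n=4 → 12; n=5 → 20; n=6 → 30; n=7 → 42; n=8 → 56.
Total orbitals: 12 + 20 + 30 + 42 + 56 = 160.

160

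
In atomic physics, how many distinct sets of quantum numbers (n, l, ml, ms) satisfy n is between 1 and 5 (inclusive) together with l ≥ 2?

76

Work shell by shell — for each n, count the (l, ml) pairs that satisfy l ≥ 2:
n=3 → 5; n=4 → 12; n=5 → 21.
Orbitals: 5 + 12 + 21 = 38. Including both spin states (ms = ±1/2) gives 2 × 38 = 76 states.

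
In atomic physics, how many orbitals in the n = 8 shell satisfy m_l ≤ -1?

28

The n = 8 shell has l = 0 through 7; check each.
Per l-value: l=1 → 1; l=2 → 2; l=3 → 3; l=4 → 4; l=5 → 5; l=6 → 6; l=7 → 7.
Total orbitals: 1 + 2 + 3 + 4 + 5 + 6 + 7 = 28.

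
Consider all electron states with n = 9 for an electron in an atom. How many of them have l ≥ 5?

112

Go through l = 0, …, 8 (the values permitted for n = 9).
Contributions: l=5 → 11; l=6 → 13; l=7 → 15; l=8 → 17.
Orbitals: 11 + 13 + 15 + 17 = 56. Each orbital carries two spin states, so 56 × 2 = 112 states.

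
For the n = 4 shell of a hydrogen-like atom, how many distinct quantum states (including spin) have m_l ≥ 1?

12

The n = 4 shell has l = 0 through 3; check each.
The (l, m_l) pairs meeting m_l ≥ 1 give: l=1 → 1; l=2 → 2; l=3 → 3.
Orbitals: 1 + 2 + 3 = 6. Each orbital carries two spin states, so 6 × 2 = 12 states.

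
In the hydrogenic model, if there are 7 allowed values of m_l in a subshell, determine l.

l = 3 (f)

m_l ranges over 2l+1 integers, so 2l+1 = 7 ⇒ l = 3.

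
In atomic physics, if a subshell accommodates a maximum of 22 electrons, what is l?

2(2l+1) = 22 ⇒ 2l+1 = 11 ⇒ l = 5.

l = 5 (h)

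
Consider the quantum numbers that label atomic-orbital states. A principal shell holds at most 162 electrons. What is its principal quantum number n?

2n² = 162 ⇒ n² = 81 ⇒ n = 9.

n = 9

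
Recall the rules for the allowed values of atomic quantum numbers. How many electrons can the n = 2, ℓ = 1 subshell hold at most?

6

A subshell with ℓ = 1 has 2ℓ+1 = 3 orbitals, each holding 2 electrons (spin ±1/2), so 3 × 2 = 6.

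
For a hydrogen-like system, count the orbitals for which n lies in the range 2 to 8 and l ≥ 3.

Count contributing orbitals for each principal shell:
n=4 → 7; n=5 → 16; n=6 → 27; n=7 → 40; n=8 → 55.
Total orbitals: 7 + 16 + 27 + 40 + 55 = 145.

145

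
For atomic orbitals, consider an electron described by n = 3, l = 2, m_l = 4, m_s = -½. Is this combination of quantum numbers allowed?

No

The magnetic quantum number must satisfy −l ≤ m_l ≤ l. With l = 2, m_l can only be -2, -1, 0, 1, 2, so m_l = 4 is forbidden.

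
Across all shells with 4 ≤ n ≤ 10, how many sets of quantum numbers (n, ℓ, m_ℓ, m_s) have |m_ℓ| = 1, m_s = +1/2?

84

Go shell by shell, enumerating (ℓ, m_ℓ) with |m_ℓ| = 1:
n=4 → 6; n=5 → 8; n=6 → 10; n=7 → 12; n=8 → 14; n=9 → 16; n=10 → 18.
Orbitals: 6 + 8 + 10 + 12 + 14 + 16 + 18 = 84. With m_s fixed to +1/2 there is one state per orbital, so 84 states.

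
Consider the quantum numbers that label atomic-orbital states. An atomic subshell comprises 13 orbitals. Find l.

2l+1 = 13 gives l = 6.

l = 6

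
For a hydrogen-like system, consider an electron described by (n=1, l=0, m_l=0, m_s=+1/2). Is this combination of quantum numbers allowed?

n = 1 is a positive integer. l = 0 satisfies 0 ≤ l ≤ n−1 = 0. m_l = 0 lies in the range −l … +l (here 0). m_s = +1/2 is one of ±1/2.
All four constraints are satisfied.

Allowed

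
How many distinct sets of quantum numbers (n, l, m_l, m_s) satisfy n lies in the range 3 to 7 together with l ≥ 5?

Count contributing orbitals for each principal shell:
n=6 → 11; n=7 → 24.
Orbitals: 11 + 24 = 35. Including both spin states (m_s = ±1/2) gives 2 × 35 = 70 states.

70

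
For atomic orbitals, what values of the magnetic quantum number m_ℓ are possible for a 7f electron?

The 7f subshell has ℓ = 3, and m_ℓ takes every integer from −ℓ to +ℓ. With ℓ = 3 that gives the 7 values -3, -2, -1, 0, 1, 2, 3.

-3, -2, -1, 0, 1, 2, 3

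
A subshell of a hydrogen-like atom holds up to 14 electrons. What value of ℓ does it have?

ℓ = 3 (f)

2(2ℓ+1) = 14 ⇒ 2ℓ+1 = 7 ⇒ ℓ = 3.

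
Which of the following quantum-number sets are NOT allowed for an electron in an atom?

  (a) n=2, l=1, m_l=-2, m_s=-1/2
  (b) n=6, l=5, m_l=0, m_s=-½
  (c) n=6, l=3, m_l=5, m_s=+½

(a) and (c)

(a) has |m_l| = 2 > l = 1, violating −l ≤ m_l ≤ l.
(c) has |m_l| = 5 > l = 3, violating −l ≤ m_l ≤ l.
The remaining set (b) satisfies all four rules.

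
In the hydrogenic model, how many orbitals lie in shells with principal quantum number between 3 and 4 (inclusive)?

Shell n has n² orbitals: 3²=9 + 4²=16 = 25 orbitals.

25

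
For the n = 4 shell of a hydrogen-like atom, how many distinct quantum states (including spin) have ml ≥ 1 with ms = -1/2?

6

Orbitals with ml ≥ 1, by l: l=1 → 1; l=2 → 2; l=3 → 3.
Orbitals: 1 + 2 + 3 = 6. With ms fixed to a single value there is one state per orbital, giving 6 states.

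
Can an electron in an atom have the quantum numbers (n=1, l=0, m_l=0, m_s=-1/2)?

n = 1 is a positive integer. l = 0 satisfies 0 ≤ l ≤ n−1 = 0. m_l = 0 lies in the range −l … +l (here 0). m_s = -1/2 is one of ±1/2.
All four constraints are satisfied.

Valid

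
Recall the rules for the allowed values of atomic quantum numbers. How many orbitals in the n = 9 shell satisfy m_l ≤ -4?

15

Contributions: l=4 → 1; l=5 → 2; l=6 → 3; l=7 → 4; l=8 → 5.
Total orbitals: 1 + 2 + 3 + 4 + 5 = 15.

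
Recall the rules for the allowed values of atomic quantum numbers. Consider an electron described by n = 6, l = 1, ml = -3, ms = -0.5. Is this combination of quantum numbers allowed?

Not allowed

The magnetic quantum number must satisfy −l ≤ ml ≤ l. With l = 1, ml can only be -1, 0, 1, so ml = -3 is forbidden.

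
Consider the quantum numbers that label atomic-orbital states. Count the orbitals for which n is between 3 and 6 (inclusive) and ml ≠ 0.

68

Count contributing orbitals for each principal shell:
n=3 → 6; n=4 → 12; n=5 → 20; n=6 → 30.
Total orbitals: 6 + 12 + 20 + 30 = 68.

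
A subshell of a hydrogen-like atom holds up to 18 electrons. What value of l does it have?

l = 4

2(2l+1) = 18 ⇒ 2l+1 = 9 ⇒ l = 4.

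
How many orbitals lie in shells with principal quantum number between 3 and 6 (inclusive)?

86

Shell n has n² orbitals: 3²=9 + 4²=16 + 5²=25 + 6²=36 = 86 orbitals.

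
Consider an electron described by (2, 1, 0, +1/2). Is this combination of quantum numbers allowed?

n = 2 is a positive integer. l = 1 satisfies 0 ≤ l ≤ n−1 = 1. m_l = 0 lies in the range −l … +l (here −1 … 1). m_s = +1/2 is one of ±1/2.
All four constraints are satisfied.

Yes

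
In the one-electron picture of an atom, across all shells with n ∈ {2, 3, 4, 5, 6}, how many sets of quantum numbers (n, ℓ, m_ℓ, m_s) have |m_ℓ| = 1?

60

Count contributing orbitals for each principal shell:
n=2 → 2; n=3 → 4; n=4 → 6; n=5 → 8; n=6 → 10.
Orbitals: 2 + 4 + 6 + 8 + 10 = 30. Including both spin states (m_s = ±1/2) gives 2 × 30 = 60 states.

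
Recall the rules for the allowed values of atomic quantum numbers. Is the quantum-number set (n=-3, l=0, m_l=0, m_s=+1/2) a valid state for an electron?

The principal quantum number must be a positive integer (n ≥ 1), but here n = -3.

No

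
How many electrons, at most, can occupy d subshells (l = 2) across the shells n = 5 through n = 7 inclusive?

30

A d subshell (l = 2) exists for every n ≥ 3, so shells n = 5, 6, 7 each contribute one — 3 subshells.
Since each d subshell holds 2(2·2+1) = 10 electrons, the total is 3 × 10 = 30.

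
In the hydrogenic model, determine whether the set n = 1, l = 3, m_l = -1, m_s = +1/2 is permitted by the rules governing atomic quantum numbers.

Not allowed

The orbital quantum number must satisfy 0 ≤ l ≤ n−1. With n = 1 the allowed l values are 0, so l = 3 is out of range.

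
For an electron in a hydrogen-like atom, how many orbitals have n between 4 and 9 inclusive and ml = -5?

10

Work shell by shell — for each n, count the (l, ml) pairs that satisfy ml = -5:
n=6 → 1; n=7 → 2; n=8 → 3; n=9 → 4.
Total orbitals: 1 + 2 + 3 + 4 = 10.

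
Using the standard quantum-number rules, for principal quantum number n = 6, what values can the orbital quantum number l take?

0, 1, 2, 3, 4, 5

l is an integer with 0 ≤ l ≤ n−1, so for n = 6: l = 0, 1, 2, 3, 4, 5.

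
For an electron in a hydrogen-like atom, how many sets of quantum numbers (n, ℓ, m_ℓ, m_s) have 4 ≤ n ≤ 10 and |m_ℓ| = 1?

Count contributing orbitals for each principal shell:
n=4 → 6; n=5 → 8; n=6 → 10; n=7 → 12; n=8 → 14; n=9 → 16; n=10 → 18.
Orbitals: 6 + 8 + 10 + 12 + 14 + 16 + 18 = 84. Including both spin states (m_s = ±1/2) gives 2 × 84 = 168 states.

168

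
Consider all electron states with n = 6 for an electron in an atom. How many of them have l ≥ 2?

64

With n = 6 the allowed l are 0, 1, …, 5.
Orbitals with l ≥ 2, by l: l=2 → 5; l=3 → 7; l=4 → 9; l=5 → 11.
Orbitals: 5 + 7 + 9 + 11 = 32. Each orbital carries two spin states, so 32 × 2 = 64 states.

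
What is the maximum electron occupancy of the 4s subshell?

2

A subshell with ℓ = 0 has 2ℓ+1 = 1 orbital, each holding 2 electrons (spin ±1/2), so 1 × 2 = 2.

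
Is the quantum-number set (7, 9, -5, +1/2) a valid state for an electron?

Not allowed

The orbital quantum number must satisfy 0 ≤ l ≤ n−1. With n = 7 the allowed l values are 0, 1, 2, 3, 4, 5, 6, so l = 9 is out of range.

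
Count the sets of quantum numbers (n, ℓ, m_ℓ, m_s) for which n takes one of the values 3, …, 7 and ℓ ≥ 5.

For each n in the range, tally the orbitals obeying ℓ ≥ 5:
n=6 → 11; n=7 → 24.
Orbitals: 11 + 24 = 35. Including both spin states (m_s = ±1/2) gives 2 × 35 = 70 states.

70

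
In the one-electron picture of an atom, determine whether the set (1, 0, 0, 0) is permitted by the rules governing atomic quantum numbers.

No

The spin quantum number for an electron can only be ms = +1/2 or −1/2; ms = 0 is not one of those.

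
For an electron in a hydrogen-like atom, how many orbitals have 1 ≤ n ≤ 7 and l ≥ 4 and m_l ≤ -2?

22

Per-shell orbital counts meeting the constraint:
n=5 → 3; n=6 → 7; n=7 → 12.
Total orbitals: 3 + 7 + 12 = 22.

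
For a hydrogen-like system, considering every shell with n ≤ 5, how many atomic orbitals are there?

Total orbitals = 1² + 2² + 3² + 4² + 5² = 55.

55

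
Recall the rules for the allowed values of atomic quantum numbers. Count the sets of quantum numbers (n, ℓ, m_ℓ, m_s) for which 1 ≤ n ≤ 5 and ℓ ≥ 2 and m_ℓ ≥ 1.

32

Treat each shell separately and count matching orbitals:
n=3 → 2; n=4 → 5; n=5 → 9.
Orbitals: 2 + 5 + 9 = 16. Including both spin states (m_s = ±1/2) gives 2 × 16 = 32 states.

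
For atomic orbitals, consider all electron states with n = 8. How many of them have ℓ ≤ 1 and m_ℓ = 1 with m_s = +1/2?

1

The n = 8 shell has ℓ = 0 through 7; check each.
Contributions: ℓ=1 → 1.
Orbitals: 1. With m_s fixed to a single value there is one state per orbital, giving 1 state.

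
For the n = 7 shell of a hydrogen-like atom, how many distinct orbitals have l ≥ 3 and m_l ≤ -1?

18

The n = 7 shell has l = 0 through 6; check each.
Orbitals with l ≥ 3 and m_l ≤ -1, by l: l=3 → 3; l=4 → 4; l=5 → 5; l=6 → 6.
Total orbitals: 3 + 4 + 5 + 6 = 18.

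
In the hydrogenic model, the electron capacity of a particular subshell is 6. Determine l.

2(2l+1) = 6 ⇒ 2l+1 = 3 ⇒ l = 1.

l = 1 (p)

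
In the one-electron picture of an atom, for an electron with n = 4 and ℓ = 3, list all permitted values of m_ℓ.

m_ℓ takes every integer from −ℓ to +ℓ. With ℓ = 3 that gives the 7 values -3, -2, -1, 0, 1, 2, 3.

-3, -2, -1, 0, 1, 2, 3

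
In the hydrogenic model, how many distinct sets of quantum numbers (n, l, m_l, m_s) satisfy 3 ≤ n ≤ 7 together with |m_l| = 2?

60

Per-shell orbital counts meeting the constraint:
n=3 → 2; n=4 → 4; n=5 → 6; n=6 → 8; n=7 → 10.
Orbitals: 2 + 4 + 6 + 8 + 10 = 30. Including both spin states (m_s = ±1/2) gives 2 × 30 = 60 states.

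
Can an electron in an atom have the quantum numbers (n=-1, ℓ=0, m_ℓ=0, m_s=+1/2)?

No

The principal quantum number must be a positive integer (n ≥ 1), but here n = -1.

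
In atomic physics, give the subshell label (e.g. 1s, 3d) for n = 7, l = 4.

7g

l = 4 corresponds to the letter 'g', so the subshell is 7g.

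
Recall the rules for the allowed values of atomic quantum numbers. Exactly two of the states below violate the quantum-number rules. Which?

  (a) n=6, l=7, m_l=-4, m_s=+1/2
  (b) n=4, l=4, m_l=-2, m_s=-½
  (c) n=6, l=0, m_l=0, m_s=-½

(a) has l = 7 ≥ n = 6, violating 0 ≤ l ≤ n−1.
(b) has l = 4 ≥ n = 4, violating 0 ≤ l ≤ n−1.
The remaining set (c) satisfies all four rules.

(a) and (b)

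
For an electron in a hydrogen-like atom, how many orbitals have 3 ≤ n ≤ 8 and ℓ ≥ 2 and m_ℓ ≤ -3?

35

For each n in the range, tally the orbitals obeying ℓ ≥ 2 and m_ℓ ≤ -3:
n=4 → 1; n=5 → 3; n=6 → 6; n=7 → 10; n=8 → 15.
Total orbitals: 1 + 3 + 6 + 10 + 15 = 35.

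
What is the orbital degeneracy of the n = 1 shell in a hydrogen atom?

1

The n = 1 shell contains n² = 1² = 1 orbital.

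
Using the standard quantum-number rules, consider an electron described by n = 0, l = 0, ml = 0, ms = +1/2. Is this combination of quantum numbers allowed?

No

The principal quantum number must be a positive integer (n ≥ 1), but here n = 0.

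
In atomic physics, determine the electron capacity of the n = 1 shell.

2

A shell holds 2n² electrons: 2 × 1² = 2 × 1 = 2.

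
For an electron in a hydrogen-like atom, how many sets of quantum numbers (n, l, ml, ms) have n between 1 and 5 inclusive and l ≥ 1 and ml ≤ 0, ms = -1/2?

Work shell by shell — for each n, count the (l, ml) pairs that satisfy l ≥ 1 and ml ≤ 0:
n=2 → 2; n=3 → 5; n=4 → 9; n=5 → 14.
Orbitals: 2 + 5 + 9 + 14 = 30. With ms fixed to -1/2 there is one state per orbital, so 30 states.

30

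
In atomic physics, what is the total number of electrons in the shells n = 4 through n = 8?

Shell n has n² orbitals: 4²=16 + 5²=25 + 6²=36 + 7²=49 + 8²=64 = 190 orbitals.
Two spin states per orbital: 2 × 190 = 380 electrons.

380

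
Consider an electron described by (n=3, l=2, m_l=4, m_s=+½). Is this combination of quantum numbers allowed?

Invalid

The magnetic quantum number must satisfy −l ≤ m_l ≤ l. With l = 2, m_l can only be -2, -1, 0, 1, 2, so m_l = 4 is forbidden.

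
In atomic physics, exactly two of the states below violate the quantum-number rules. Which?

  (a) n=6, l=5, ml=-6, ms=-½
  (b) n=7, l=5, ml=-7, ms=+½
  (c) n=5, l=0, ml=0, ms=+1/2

(a) and (b)

(a) has |ml| = 6 > l = 5, violating −l ≤ ml ≤ l.
(b) has |ml| = 7 > l = 5, violating −l ≤ ml ≤ l.
The remaining set (c) satisfies all four rules.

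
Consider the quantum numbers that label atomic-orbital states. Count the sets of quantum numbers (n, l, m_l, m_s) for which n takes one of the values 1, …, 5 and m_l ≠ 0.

80

Per-shell orbital counts meeting the constraint:
n=2 → 2; n=3 → 6; n=4 → 12; n=5 → 20.
Orbitals: 2 + 6 + 12 + 20 = 40. Including both spin states (m_s = ±1/2) gives 2 × 40 = 80 states.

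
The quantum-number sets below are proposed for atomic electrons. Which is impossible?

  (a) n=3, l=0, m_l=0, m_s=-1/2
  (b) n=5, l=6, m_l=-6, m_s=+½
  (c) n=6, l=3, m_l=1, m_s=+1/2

(b)

(b) has l = 6 ≥ n = 5, violating 0 ≤ l ≤ n−1.
The remaining sets (a), (c) satisfy all four rules.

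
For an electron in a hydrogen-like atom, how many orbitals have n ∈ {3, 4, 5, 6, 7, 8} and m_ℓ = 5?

Go shell by shell, enumerating (ℓ, m_ℓ) with m_ℓ = 5:
n=6 → 1; n=7 → 2; n=8 → 3.
Total orbitals: 1 + 2 + 3 = 6.

6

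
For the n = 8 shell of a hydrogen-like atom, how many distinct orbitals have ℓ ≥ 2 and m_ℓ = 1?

The (ℓ, m_ℓ) pairs meeting ℓ ≥ 2 and m_ℓ = 1 give: ℓ=2 → 1; ℓ=3 → 1; ℓ=4 → 1; ℓ=5 → 1; ℓ=6 → 1; ℓ=7 → 1.
Total orbitals: 1 + 1 + 1 + 1 + 1 + 1 = 6.

6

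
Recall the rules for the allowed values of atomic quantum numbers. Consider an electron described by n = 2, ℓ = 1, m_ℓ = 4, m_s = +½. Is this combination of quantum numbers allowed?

The magnetic quantum number must satisfy −ℓ ≤ m_ℓ ≤ ℓ. With ℓ = 1, m_ℓ can only be -1, 0, 1, so m_ℓ = 4 is forbidden.

No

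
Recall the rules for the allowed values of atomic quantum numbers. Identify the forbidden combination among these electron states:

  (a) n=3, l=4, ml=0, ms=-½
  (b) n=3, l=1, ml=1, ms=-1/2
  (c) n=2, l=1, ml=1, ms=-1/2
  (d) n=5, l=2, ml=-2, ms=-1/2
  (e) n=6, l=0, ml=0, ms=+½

(a) has l = 4 ≥ n = 3, violating 0 ≤ l ≤ n−1.
The remaining sets (b), (c), (d), (e) satisfy all four rules.

(a)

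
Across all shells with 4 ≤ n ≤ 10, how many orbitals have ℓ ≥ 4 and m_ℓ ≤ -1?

119

Per-shell orbital counts meeting the constraint:
n=5 → 4; n=6 → 9; n=7 → 15; n=8 → 22; n=9 → 30; n=10 → 39.
Total orbitals: 4 + 9 + 15 + 22 + 30 + 39 = 119.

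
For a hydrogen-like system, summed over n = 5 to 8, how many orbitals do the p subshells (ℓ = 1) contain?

12

A p subshell (ℓ = 1) exists for every n ≥ 2, so shells n = 5, 6, 7, 8 each contribute one — 4 subshells.
Since each p subshell has 2·1+1 = 3 orbitals, the total is 4 × 3 = 12.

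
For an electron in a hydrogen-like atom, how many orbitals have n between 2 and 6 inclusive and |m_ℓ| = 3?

Treat each shell separately and count matching orbitals:
n=4 → 2; n=5 → 4; n=6 → 6.
Total orbitals: 2 + 4 + 6 = 12.

12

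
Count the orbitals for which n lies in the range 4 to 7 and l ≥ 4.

Work shell by shell — for each n, count the (l, ml) pairs that satisfy l ≥ 4:
n=5 → 9; n=6 → 20; n=7 → 33.
Total orbitals: 9 + 20 + 33 = 62.

62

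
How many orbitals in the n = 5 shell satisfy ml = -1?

Contributions: l=1 → 1; l=2 → 1; l=3 → 1; l=4 → 1.
Total orbitals: 1 + 1 + 1 + 1 = 4.

4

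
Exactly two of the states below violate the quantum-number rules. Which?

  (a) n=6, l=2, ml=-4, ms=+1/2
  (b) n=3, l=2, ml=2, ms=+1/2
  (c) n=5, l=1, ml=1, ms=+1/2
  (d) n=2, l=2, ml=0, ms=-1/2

(a) has |ml| = 4 > l = 2, violating −l ≤ ml ≤ l.
(d) has l = 2 ≥ n = 2, violating 0 ≤ l ≤ n−1.
The remaining sets (b), (c) satisfy all four rules.

(a) and (d)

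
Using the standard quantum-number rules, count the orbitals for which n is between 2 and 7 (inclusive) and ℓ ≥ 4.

Work shell by shell — for each n, count the (ℓ, m_ℓ) pairs that satisfy ℓ ≥ 4:
n=5 → 9; n=6 → 20; n=7 → 33.
Total orbitals: 9 + 20 + 33 = 62.

62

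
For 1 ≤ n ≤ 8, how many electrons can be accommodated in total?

408

Total orbitals = 1² + 2² + 3² + 4² + 5² + 6² + 7² + 8² = 204. Doubling for spin gives 408 electrons.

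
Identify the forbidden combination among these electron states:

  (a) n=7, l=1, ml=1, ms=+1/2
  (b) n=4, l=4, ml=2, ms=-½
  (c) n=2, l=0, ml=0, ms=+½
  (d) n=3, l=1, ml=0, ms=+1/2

(b)

(b) has l = 4 ≥ n = 4, violating 0 ≤ l ≤ n−1.
The remaining sets (a), (c), (d) satisfy all four rules.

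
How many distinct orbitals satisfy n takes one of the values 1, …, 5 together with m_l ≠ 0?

Treat each shell separately and count matching orbitals:
n=2 → 2; n=3 → 6; n=4 → 12; n=5 → 20.
Total orbitals: 2 + 6 + 12 + 20 = 40.

40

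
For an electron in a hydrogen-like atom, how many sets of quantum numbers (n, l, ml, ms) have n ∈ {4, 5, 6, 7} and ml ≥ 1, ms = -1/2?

52

Work shell by shell — for each n, count the (l, ml) pairs that satisfy ml ≥ 1:
n=4 → 6; n=5 → 10; n=6 → 15; n=7 → 21.
Orbitals: 6 + 10 + 15 + 21 = 52. With ms fixed to -1/2 there is one state per orbital, so 52 states.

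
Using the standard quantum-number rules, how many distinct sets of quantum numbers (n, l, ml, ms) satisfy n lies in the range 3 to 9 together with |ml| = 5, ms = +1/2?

20

Work shell by shell — for each n, count the (l, ml) pairs that satisfy |ml| = 5:
n=6 → 2; n=7 → 4; n=8 → 6; n=9 → 8.
Orbitals: 2 + 4 + 6 + 8 = 20. With ms fixed to +1/2 there is one state per orbital, so 20 states.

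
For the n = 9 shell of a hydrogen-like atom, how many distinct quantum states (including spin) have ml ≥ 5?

With n = 9 the allowed l are 0, 1, …, 8.
Contributions: l=5 → 1; l=6 → 2; l=7 → 3; l=8 → 4.
Orbitals: 1 + 2 + 3 + 4 = 10. Each orbital carries two spin states, so 10 × 2 = 20 states.

20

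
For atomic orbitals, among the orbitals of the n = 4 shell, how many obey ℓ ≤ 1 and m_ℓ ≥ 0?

The n = 4 shell has ℓ = 0 through 3; check each.
Orbitals with ℓ ≤ 1 and m_ℓ ≥ 0, by ℓ: ℓ=0 → 1; ℓ=1 → 2.
Total orbitals: 1 + 2 = 3.

3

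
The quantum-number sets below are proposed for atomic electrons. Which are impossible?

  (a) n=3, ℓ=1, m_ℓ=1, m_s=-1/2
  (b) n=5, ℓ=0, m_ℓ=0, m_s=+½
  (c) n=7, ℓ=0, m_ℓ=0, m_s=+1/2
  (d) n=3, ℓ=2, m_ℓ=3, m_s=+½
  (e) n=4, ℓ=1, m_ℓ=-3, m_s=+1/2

(d) and (e)

(d) has |m_ℓ| = 3 > ℓ = 2, violating −ℓ ≤ m_ℓ ≤ ℓ.
(e) has |m_ℓ| = 3 > ℓ = 1, violating −ℓ ≤ m_ℓ ≤ ℓ.
The remaining sets (a), (b), (c) satisfy all four rules.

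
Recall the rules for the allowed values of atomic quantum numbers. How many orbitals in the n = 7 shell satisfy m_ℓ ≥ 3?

With n = 7 the allowed ℓ are 0, 1, …, 6.
The (ℓ, m_ℓ) pairs meeting m_ℓ ≥ 3 give: ℓ=3 → 1; ℓ=4 → 2; ℓ=5 → 3; ℓ=6 → 4.
Total orbitals: 1 + 2 + 3 + 4 = 10.

10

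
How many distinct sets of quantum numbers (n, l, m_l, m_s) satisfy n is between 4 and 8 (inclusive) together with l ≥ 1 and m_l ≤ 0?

210

Count contributing orbitals for each principal shell:
n=4 → 9; n=5 → 14; n=6 → 20; n=7 → 27; n=8 → 35.
Orbitals: 9 + 14 + 20 + 27 + 35 = 105. Including both spin states (m_s = ±1/2) gives 2 × 105 = 210 states.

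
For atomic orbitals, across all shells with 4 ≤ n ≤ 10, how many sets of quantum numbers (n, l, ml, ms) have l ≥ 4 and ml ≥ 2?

196

Work shell by shell — for each n, count the (l, ml) pairs that satisfy l ≥ 4 and ml ≥ 2:
n=5 → 3; n=6 → 7; n=7 → 12; n=8 → 18; n=9 → 25; n=10 → 33.
Orbitals: 3 + 7 + 12 + 18 + 25 + 33 = 98. Including both spin states (ms = ±1/2) gives 2 × 98 = 196 states.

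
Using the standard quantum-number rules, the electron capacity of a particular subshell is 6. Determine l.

2(2l+1) = 6 ⇒ 2l+1 = 3 ⇒ l = 1.

l = 1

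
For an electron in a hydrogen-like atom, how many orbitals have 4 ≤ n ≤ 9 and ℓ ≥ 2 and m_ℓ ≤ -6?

Per-shell orbital counts meeting the constraint:
n=7 → 1; n=8 → 3; n=9 → 6.
Total orbitals: 1 + 3 + 6 = 10.

10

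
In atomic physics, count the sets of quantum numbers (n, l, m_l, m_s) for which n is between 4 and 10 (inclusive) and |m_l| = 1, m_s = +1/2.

Work shell by shell — for each n, count the (l, m_l) pairs that satisfy |m_l| = 1:
n=4 → 6; n=5 → 8; n=6 → 10; n=7 → 12; n=8 → 14; n=9 → 16; n=10 → 18.
Orbitals: 6 + 8 + 10 + 12 + 14 + 16 + 18 = 84. With m_s fixed to +1/2 there is one state per orbital, so 84 states.

84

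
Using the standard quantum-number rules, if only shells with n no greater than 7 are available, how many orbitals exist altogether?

Total orbitals = 1² + 2² + 3² + 4² + 5² + 6² + 7² = 140.

140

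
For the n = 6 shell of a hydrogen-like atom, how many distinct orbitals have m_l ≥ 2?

10

For n = 6, l ranges over 0 … 5.
The (l, m_l) pairs meeting m_l ≥ 2 give: l=2 → 1; l=3 → 2; l=4 → 3; l=5 → 4.
Total orbitals: 1 + 2 + 3 + 4 = 10.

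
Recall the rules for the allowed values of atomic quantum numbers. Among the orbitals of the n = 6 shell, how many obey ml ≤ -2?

10

Go through l = 0, …, 5 (the values permitted for n = 6).
Orbitals with ml ≤ -2, by l: l=2 → 1; l=3 → 2; l=4 → 3; l=5 → 4.
Total orbitals: 1 + 2 + 3 + 4 = 10.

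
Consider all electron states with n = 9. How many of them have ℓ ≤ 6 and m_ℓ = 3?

8

The n = 9 shell has ℓ = 0 through 8; check each.
Contributions: ℓ=3 → 1; ℓ=4 → 1; ℓ=5 → 1; ℓ=6 → 1.
Orbitals: 1 + 1 + 1 + 1 = 4. Each orbital carries two spin states, so 4 × 2 = 8 states.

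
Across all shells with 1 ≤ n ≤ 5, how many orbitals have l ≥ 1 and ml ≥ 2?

Treat each shell separately and count matching orbitals:
n=3 → 1; n=4 → 3; n=5 → 6.
Total orbitals: 1 + 3 + 6 = 10.

10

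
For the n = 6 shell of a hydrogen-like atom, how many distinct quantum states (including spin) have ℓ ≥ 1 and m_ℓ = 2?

8

Go through ℓ = 0, …, 5 (the values permitted for n = 6).
Per ℓ-value: ℓ=2 → 1; ℓ=3 → 1; ℓ=4 → 1; ℓ=5 → 1.
Orbitals: 1 + 1 + 1 + 1 = 4. Each orbital carries two spin states, so 4 × 2 = 8 states.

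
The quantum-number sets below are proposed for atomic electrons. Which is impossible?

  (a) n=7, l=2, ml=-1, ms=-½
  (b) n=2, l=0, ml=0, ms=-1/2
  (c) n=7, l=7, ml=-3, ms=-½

(c) has l = 7 ≥ n = 7, violating 0 ≤ l ≤ n−1.
The remaining sets (a), (b) satisfy all four rules.

(c)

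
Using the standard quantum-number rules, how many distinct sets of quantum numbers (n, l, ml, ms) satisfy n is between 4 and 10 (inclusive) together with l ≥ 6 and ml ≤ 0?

Per-shell orbital counts meeting the constraint:
n=7 → 7; n=8 → 15; n=9 → 24; n=10 → 34.
Orbitals: 7 + 15 + 24 + 34 = 80. Including both spin states (ms = ±1/2) gives 2 × 80 = 160 states.

160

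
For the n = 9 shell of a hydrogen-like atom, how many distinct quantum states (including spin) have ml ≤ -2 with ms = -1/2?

The n = 9 shell has l = 0 through 8; check each.
Per l-value: l=2 → 1; l=3 → 2; l=4 → 3; l=5 → 4; l=6 → 5; l=7 → 6; l=8 → 7.
Orbitals: 1 + 2 + 3 + 4 + 5 + 6 + 7 = 28. With ms fixed to a single value there is one state per orbital, giving 28 states.

28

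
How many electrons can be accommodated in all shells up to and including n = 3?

Total orbitals = 1² + 2² + 3² = 14. Doubling for spin gives 28 electrons.

28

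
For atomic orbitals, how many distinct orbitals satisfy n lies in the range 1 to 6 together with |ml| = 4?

6

Go shell by shell, enumerating (l, ml) with |ml| = 4:
n=5 → 2; n=6 → 4.
Total orbitals: 2 + 4 = 6.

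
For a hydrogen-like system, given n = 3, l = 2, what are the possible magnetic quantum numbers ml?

-2, -1, 0, 1, 2

ml takes every integer from −l to +l. With l = 2 that gives the 5 values -2, -1, 0, 1, 2.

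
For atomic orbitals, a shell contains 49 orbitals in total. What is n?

n² = 49 ⇒ n = 7.

n = 7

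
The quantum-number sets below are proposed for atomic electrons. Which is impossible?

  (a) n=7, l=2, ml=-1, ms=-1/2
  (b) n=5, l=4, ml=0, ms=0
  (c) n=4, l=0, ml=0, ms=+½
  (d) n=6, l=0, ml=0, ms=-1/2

(b) has ms = 0, but an electron's spin must be ±1/2.
The remaining sets (a), (c), (d) satisfy all four rules.

(b)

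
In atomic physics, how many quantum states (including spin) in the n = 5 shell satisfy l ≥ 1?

48

Go through l = 0, …, 4 (the values permitted for n = 5).
Per l-value: l=1 → 3; l=2 → 5; l=3 → 7; l=4 → 9.
Orbitals: 3 + 5 + 7 + 9 = 24. Each orbital carries two spin states, so 24 × 2 = 48 states.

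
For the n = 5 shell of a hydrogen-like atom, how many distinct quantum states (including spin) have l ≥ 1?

48

For n = 5, l ranges over 0 … 4.
Per l-value: l=1 → 3; l=2 → 5; l=3 → 7; l=4 → 9.
Orbitals: 3 + 5 + 7 + 9 = 24. Each orbital carries two spin states, so 24 × 2 = 48 states.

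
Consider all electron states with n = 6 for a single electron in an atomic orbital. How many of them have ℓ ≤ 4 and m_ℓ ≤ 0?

Orbitals with ℓ ≤ 4 and m_ℓ ≤ 0, by ℓ: ℓ=0 → 1; ℓ=1 → 2; ℓ=2 → 3; ℓ=3 → 4; ℓ=4 → 5.
Orbitals: 1 + 2 + 3 + 4 + 5 = 15. Each orbital carries two spin states, so 15 × 2 = 30 states.

30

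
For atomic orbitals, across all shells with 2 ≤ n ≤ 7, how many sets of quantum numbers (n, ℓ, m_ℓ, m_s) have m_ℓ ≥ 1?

112

Work shell by shell — for each n, count the (ℓ, m_ℓ) pairs that satisfy m_ℓ ≥ 1:
n=2 → 1; n=3 → 3; n=4 → 6; n=5 → 10; n=6 → 15; n=7 → 21.
Orbitals: 1 + 3 + 6 + 10 + 15 + 21 = 56. Including both spin states (m_s = ±1/2) gives 2 × 56 = 112 states.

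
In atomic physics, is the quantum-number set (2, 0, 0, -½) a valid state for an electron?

Valid

n = 2 is a positive integer. l = 0 satisfies 0 ≤ l ≤ n−1 = 1. ml = 0 lies in the range −l … +l (here 0). ms = -1/2 is one of ±1/2.
All four constraints are satisfied.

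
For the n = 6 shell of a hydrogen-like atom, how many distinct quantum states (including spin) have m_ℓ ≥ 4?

With n = 6 the allowed ℓ are 0, 1, …, 5.
The (ℓ, m_ℓ) pairs meeting m_ℓ ≥ 4 give: ℓ=4 → 1; ℓ=5 → 2.
Orbitals: 1 + 2 = 3. Each orbital carries two spin states, so 3 × 2 = 6 states.

6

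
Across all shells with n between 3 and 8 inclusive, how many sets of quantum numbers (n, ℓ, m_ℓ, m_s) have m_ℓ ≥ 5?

20

Count contributing orbitals for each principal shell:
n=6 → 1; n=7 → 3; n=8 → 6.
Orbitals: 1 + 3 + 6 = 10. Including both spin states (m_s = ±1/2) gives 2 × 10 = 20 states.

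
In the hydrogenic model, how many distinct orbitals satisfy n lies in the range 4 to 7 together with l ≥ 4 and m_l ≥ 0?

Treat each shell separately and count matching orbitals:
n=5 → 5; n=6 → 11; n=7 → 18.
Total orbitals: 5 + 11 + 18 = 34.

34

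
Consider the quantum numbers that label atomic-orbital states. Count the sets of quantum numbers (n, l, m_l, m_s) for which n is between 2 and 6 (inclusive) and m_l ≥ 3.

20

For each n in the range, tally the orbitals obeying m_l ≥ 3:
n=4 → 1; n=5 → 3; n=6 → 6.
Orbitals: 1 + 3 + 6 = 10. Including both spin states (m_s = ±1/2) gives 2 × 10 = 20 states.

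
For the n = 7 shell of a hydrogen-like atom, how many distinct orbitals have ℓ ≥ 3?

Go through ℓ = 0, …, 6 (the values permitted for n = 7).
Per ℓ-value: ℓ=3 → 7; ℓ=4 → 9; ℓ=5 → 11; ℓ=6 → 13.
Total orbitals: 7 + 9 + 11 + 13 = 40.

40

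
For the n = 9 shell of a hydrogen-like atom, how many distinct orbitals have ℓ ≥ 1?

80

Go through ℓ = 0, …, 8 (the values permitted for n = 9).
Per ℓ-value: ℓ=1 → 3; ℓ=2 → 5; ℓ=3 → 7; ℓ=4 → 9; ℓ=5 → 11; ℓ=6 → 13; ℓ=7 → 15; ℓ=8 → 17.
Total orbitals: 3 + 5 + 7 + 9 + 11 + 13 + 15 + 17 = 80.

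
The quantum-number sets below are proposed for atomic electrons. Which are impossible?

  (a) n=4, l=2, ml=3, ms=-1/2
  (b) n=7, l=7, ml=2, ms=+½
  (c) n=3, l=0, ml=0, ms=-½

(a) has |ml| = 3 > l = 2, violating −l ≤ ml ≤ l.
(b) has l = 7 ≥ n = 7, violating 0 ≤ l ≤ n−1.
The remaining set (c) satisfies all four rules.

(a) and (b)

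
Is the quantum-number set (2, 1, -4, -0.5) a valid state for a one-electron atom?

The magnetic quantum number must satisfy −l ≤ m_l ≤ l. With l = 1, m_l can only be -1, 0, 1, so m_l = -4 is forbidden.

Invalid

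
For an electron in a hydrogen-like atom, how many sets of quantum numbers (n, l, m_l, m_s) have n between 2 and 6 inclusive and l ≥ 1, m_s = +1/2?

Per-shell orbital counts meeting the constraint:
n=2 → 3; n=3 → 8; n=4 → 15; n=5 → 24; n=6 → 35.
Orbitals: 3 + 8 + 15 + 24 + 35 = 85. With m_s fixed to +1/2 there is one state per orbital, so 85 states.

85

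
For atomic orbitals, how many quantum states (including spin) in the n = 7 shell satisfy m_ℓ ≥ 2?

30

The n = 7 shell has ℓ = 0 through 6; check each.
Contributions: ℓ=2 → 1; ℓ=3 → 2; ℓ=4 → 3; ℓ=5 → 4; ℓ=6 → 5.
Orbitals: 1 + 2 + 3 + 4 + 5 = 15. Each orbital carries two spin states, so 15 × 2 = 30 states.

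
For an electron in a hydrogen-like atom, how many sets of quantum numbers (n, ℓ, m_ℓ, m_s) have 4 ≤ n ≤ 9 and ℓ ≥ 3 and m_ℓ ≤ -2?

154

For each n in the range, tally the orbitals obeying ℓ ≥ 3 and m_ℓ ≤ -2:
n=4 → 2; n=5 → 5; n=6 → 9; n=7 → 14; n=8 → 20; n=9 → 27.
Orbitals: 2 + 5 + 9 + 14 + 20 + 27 = 77. Including both spin states (m_s = ±1/2) gives 2 × 77 = 154 states.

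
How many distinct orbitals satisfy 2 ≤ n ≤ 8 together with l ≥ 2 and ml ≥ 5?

10

Treat each shell separately and count matching orbitals:
n=6 → 1; n=7 → 3; n=8 → 6.
Total orbitals: 1 + 3 + 6 = 10.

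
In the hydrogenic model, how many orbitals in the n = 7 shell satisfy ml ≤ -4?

The n = 7 shell has l = 0 through 6; check each.
Orbitals with ml ≤ -4, by l: l=4 → 1; l=5 → 2; l=6 → 3.
Total orbitals: 1 + 2 + 3 = 6.

6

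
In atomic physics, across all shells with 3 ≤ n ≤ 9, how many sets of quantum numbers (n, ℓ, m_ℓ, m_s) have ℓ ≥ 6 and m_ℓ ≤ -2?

Work shell by shell — for each n, count the (ℓ, m_ℓ) pairs that satisfy ℓ ≥ 6 and m_ℓ ≤ -2:
n=7 → 5; n=8 → 11; n=9 → 18.
Orbitals: 5 + 11 + 18 = 34. Including both spin states (m_s = ±1/2) gives 2 × 34 = 68 states.

68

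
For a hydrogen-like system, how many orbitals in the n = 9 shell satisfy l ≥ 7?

Go through l = 0, …, 8 (the values permitted for n = 9).
Contributions: l=7 → 15; l=8 → 17.
Total orbitals: 15 + 17 = 32.

32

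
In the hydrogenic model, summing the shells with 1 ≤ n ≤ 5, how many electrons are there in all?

110

Shell n has n² orbitals: 1²=1 + 2²=4 + 3²=9 + 4²=16 + 5²=25 = 55 orbitals.
Two spin states per orbital: 2 × 55 = 110 electrons.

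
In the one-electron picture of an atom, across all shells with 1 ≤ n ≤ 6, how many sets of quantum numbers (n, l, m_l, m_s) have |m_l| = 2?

Work shell by shell — for each n, count the (l, m_l) pairs that satisfy |m_l| = 2:
n=3 → 2; n=4 → 4; n=5 → 6; n=6 → 8.
Orbitals: 2 + 4 + 6 + 8 = 20. Including both spin states (m_s = ±1/2) gives 2 × 20 = 40 states.

40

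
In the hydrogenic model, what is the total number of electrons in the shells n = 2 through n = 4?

Shell n has n² orbitals: 2²=4 + 3²=9 + 4²=16 = 29 orbitals.
Two spin states per orbital: 2 × 29 = 58 electrons.

58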